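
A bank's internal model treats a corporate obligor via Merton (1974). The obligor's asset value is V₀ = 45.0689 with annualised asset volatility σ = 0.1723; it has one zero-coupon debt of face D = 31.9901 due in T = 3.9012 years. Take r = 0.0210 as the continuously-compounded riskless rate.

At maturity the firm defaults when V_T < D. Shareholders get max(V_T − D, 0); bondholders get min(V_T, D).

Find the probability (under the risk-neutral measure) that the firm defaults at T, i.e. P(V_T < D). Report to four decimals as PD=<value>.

d₁ = [ln(V₀/D) + (r + σ²/2)T] / (σ√T)
   = [ln(45.0689/31.9901) + (0.0210 + 0.5·0.1723²)·3.9012] / (0.1723·√3.9012)
   = [0.342766 + 0.139833] / 0.340318 = 1.418085
d₂ = d₁ − σ√T = 1.418085 − 0.340318 = 1.077767
risk-neutral PD = N(−d₂) = N(-1.077767) = 0.140569

PD=0.1406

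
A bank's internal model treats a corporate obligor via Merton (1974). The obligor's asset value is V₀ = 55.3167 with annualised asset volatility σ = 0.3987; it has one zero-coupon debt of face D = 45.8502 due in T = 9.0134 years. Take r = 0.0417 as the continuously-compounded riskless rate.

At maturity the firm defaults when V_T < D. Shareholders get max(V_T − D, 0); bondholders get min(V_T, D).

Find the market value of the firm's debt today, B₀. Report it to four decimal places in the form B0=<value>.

d₁ = [ln(V₀/D) + (r + σ²/2)T] / (σ√T)
   = [ln(55.3167/45.8502) + (0.0417 + 0.5·0.3987²)·9.0134] / (0.3987·√9.0134)
   = [0.187695 + 1.092251] / 1.196990 = 1.069304
d₂ = d₁ − σ√T = 1.069304 − 1.196990 = -0.127686
N(d₁) = 0.857534,  N(d₂) = 0.449199,  e^(−rT) = 0.686699
E₀ = V₀·N(d₁) − D·e^(−rT)·N(d₂)
   = 55.3167·0.857534 − 45.8502·0.686699·0.449199 = 33.292776
B₀ = V₀ − E₀ = 55.3167 − 33.292776 = 22.023924

B0=22.0239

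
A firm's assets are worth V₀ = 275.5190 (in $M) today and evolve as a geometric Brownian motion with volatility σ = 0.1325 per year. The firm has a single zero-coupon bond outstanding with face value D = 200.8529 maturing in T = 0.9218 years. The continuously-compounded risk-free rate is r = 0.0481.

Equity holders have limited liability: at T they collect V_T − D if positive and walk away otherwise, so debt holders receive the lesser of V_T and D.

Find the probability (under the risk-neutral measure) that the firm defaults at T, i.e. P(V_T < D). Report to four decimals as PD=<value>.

d₁ = [ln(V₀/D) + (r + σ²/2)T] / (σ√T)
   = [ln(275.5190/200.8529) + (0.0481 + 0.5·0.1325²)·0.9218] / (0.1325·√0.9218)
   = [0.316084 + 0.052430] / 0.127214 = 2.896809
d₂ = d₁ − σ√T = 2.896809 − 0.127214 = 2.769595
risk-neutral PD = N(−d₂) = N(-2.769595) = 0.002806

PD=0.0028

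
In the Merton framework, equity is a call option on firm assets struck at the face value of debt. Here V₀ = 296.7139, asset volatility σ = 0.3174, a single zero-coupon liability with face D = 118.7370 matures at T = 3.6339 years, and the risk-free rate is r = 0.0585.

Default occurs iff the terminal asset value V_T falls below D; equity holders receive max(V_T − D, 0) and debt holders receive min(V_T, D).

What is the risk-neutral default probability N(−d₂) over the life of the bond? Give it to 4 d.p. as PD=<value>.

PD=0.0591

d₁ = [ln(V₀/D) + (r + σ²/2)T] / (σ√T)
   = [ln(296.7139/118.7370) + (0.0585 + 0.5·0.3174²)·3.6339] / (0.3174·√3.6339)
   = [0.915857 + 0.395628] / 0.605053 = 2.167554
d₂ = d₁ − σ√T = 2.167554 − 0.605053 = 1.562501
risk-neutral PD = N(−d₂) = N(-1.562501) = 0.059085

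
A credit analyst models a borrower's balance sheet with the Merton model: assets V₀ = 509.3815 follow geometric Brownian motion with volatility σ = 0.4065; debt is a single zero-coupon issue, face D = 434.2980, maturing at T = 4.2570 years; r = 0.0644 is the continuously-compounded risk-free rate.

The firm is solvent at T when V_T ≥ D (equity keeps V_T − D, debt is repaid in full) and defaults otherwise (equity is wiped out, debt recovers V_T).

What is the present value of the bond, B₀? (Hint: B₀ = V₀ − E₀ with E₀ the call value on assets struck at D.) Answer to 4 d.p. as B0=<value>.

B0=266.8313

d₁ = [ln(V₀/D) + (r + σ²/2)T] / (σ√T)
   = [ln(509.3815/434.2980) + (0.0644 + 0.5·0.4065²)·4.2570] / (0.4065·√4.2570)
   = [0.159466 + 0.625869] / 0.838711 = 0.936360
d₂ = d₁ − σ√T = 0.936360 − 0.838711 = 0.097649
N(d₁) = 0.825456,  N(d₂) = 0.538894,  e^(−rT) = 0.760217
E₀ = V₀·N(d₁) − D·e^(−rT)·N(d₂)
   = 509.3815·0.825456 − 434.2980·0.760217·0.538894 = 242.550164
B₀ = V₀ − E₀ = 509.3815 − 242.550164 = 266.831336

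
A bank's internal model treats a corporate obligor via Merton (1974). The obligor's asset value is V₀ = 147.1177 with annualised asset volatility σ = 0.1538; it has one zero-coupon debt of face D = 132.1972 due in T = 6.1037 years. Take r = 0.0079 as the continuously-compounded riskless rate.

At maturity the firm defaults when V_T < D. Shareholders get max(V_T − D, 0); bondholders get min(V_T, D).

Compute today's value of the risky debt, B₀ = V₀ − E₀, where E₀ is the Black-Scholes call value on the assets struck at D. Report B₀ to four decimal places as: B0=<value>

B0=114.3036

d₁ = [ln(V₀/D) + (r + σ²/2)T] / (σ√T)
   = [ln(147.1177/132.1972) + (0.0079 + 0.5·0.1538²)·6.1037] / (0.1538·√6.1037)
   = [0.106938 + 0.120409] / 0.379973 = 0.598324
d₂ = d₁ − σ√T = 0.598324 − 0.379973 = 0.218351
N(d₁) = 0.725188,  N(d₂) = 0.586422,  e^(−rT) = 0.952925
E₀ = V₀·N(d₁) − D·e^(−rT)·N(d₂)
   = 147.1177·0.725188 − 132.1972·0.952925·0.586422 = 32.814070
B₀ = V₀ − E₀ = 147.1177 − 32.814070 = 114.303630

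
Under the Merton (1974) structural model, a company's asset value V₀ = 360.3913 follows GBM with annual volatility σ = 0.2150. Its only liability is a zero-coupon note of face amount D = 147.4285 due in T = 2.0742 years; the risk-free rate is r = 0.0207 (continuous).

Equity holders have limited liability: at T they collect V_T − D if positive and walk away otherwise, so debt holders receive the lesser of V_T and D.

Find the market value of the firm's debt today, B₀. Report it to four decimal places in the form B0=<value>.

B0=141.2083

d₁ = [ln(V₀/D) + (r + σ²/2)T] / (σ√T)
   = [ln(360.3913/147.4285) + (0.0207 + 0.5·0.2150²)·2.0742] / (0.2150·√2.0742)
   = [0.893847 + 0.090876] / 0.309645 = 3.180170
d₂ = d₁ − σ√T = 3.180170 − 0.309645 = 2.870525
N(d₁) = 0.999264,  N(d₂) = 0.997951,  e^(−rT) = 0.957973
E₀ = V₀·N(d₁) − D·e^(−rT)·N(d₂)
   = 360.3913·0.999264 − 147.4285·0.957973·0.997951 = 219.182965
B₀ = V₀ − E₀ = 360.3913 − 219.182965 = 141.208335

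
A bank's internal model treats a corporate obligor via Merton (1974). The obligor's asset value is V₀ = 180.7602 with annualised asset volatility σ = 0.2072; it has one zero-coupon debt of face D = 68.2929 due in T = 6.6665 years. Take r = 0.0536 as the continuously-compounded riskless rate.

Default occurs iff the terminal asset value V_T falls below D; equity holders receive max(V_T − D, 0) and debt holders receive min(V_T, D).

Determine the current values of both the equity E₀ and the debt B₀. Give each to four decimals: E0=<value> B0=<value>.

E0=133.0868 B0=47.6734

d₁ = [ln(V₀/D) + (r + σ²/2)T] / (σ√T)
   = [ln(180.7602/68.2929) + (0.0536 + 0.5·0.2072²)·6.6665] / (0.2072·√6.6665)
   = [0.973365 + 0.500427] / 0.534981 = 2.754848
d₂ = d₁ − σ√T = 2.754848 − 0.534981 = 2.219867
N(d₁) = 0.997064,  N(d₂) = 0.986786,  e^(−rT) = 0.699546
E₀ = V₀·N(d₁) − D·e^(−rT)·N(d₂)
   = 180.7602·0.997064 − 68.2929·0.699546·0.986786 = 133.086782
B₀ = V₀ − E₀ = 180.7602 − 133.086782 = 47.673418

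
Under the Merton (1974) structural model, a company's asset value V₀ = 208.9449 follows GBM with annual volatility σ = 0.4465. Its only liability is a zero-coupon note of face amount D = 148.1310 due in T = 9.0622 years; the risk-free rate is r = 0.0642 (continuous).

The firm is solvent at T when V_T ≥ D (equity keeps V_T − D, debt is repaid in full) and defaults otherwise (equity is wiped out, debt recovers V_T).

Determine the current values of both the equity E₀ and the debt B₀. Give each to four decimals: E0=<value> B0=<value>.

E0=148.8652 B0=60.0797

d₁ = [ln(V₀/D) + (r + σ²/2)T] / (σ√T)
   = [ln(208.9449/148.1310) + (0.0642 + 0.5·0.4465²)·9.0622] / (0.4465·√9.0622)
   = [0.343974 + 1.485124] / 1.344121 = 1.360813
d₂ = d₁ − σ√T = 1.360813 − 1.344121 = 0.016692
N(d₁) = 0.913214,  N(d₂) = 0.506659,  e^(−rT) = 0.558895
E₀ = V₀·N(d₁) − D·e^(−rT)·N(d₂)
   = 208.9449·0.913214 − 148.1310·0.558895·0.506659 = 148.865179
B₀ = V₀ − E₀ = 208.9449 − 148.865179 = 60.079721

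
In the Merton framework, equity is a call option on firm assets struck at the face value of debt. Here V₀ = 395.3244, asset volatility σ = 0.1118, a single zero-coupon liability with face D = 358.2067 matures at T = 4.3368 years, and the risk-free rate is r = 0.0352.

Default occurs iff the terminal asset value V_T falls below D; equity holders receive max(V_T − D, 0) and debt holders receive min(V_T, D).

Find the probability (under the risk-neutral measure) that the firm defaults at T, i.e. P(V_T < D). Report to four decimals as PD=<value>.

d₁ = [ln(V₀/D) + (r + σ²/2)T] / (σ√T)
   = [ln(395.3244/358.2067) + (0.0352 + 0.5·0.1118²)·4.3368] / (0.1118·√4.3368)
   = [0.098596 + 0.179759] / 0.232823 = 1.195564
d₂ = d₁ − σ√T = 1.195564 − 0.232823 = 0.962741
risk-neutral PD = N(−d₂) = N(-0.962741) = 0.167839

PD=0.1678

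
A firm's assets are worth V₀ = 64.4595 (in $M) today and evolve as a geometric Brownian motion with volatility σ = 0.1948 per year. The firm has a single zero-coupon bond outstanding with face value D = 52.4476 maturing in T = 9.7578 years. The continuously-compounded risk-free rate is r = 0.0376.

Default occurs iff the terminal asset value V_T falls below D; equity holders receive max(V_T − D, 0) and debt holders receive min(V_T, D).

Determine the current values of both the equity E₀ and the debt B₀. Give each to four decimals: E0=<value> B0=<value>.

d₁ = [ln(V₀/D) + (r + σ²/2)T] / (σ√T)
   = [ln(64.4595/52.4476) + (0.0376 + 0.5·0.1948²)·9.7578] / (0.1948·√9.7578)
   = [0.206223 + 0.552033] / 0.608506 = 1.246094
d₂ = d₁ − σ√T = 1.246094 − 0.608506 = 0.637588
N(d₁) = 0.893635,  N(d₂) = 0.738129,  e^(−rT) = 0.692884
E₀ = V₀·N(d₁) − D·e^(−rT)·N(d₂)
   = 64.4595·0.893635 − 52.4476·0.692884·0.738129 = 30.779600
B₀ = V₀ − E₀ = 64.4595 − 30.779600 = 33.679900

E0=30.7796 B0=33.6799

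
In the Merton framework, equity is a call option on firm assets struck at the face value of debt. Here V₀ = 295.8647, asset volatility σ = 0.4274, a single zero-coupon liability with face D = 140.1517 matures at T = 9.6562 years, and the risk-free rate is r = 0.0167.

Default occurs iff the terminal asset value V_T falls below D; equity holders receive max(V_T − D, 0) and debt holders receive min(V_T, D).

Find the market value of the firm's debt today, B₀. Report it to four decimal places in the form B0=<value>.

d₁ = [ln(V₀/D) + (r + σ²/2)T] / (σ√T)
   = [ln(295.8647/140.1517) + (0.0167 + 0.5·0.4274²)·9.6562] / (0.4274·√9.6562)
   = [0.747177 + 1.043211] / 1.328121 = 1.348061
d₂ = d₁ − σ√T = 1.348061 − 1.328121 = 0.019940
N(d₁) = 0.911181,  N(d₂) = 0.507954,  e^(−rT) = 0.851072
E₀ = V₀·N(d₁) − D·e^(−rT)·N(d₂)
   = 295.8647·0.911181 − 140.1517·0.851072·0.507954 = 208.997794
B₀ = V₀ − E₀ = 295.8647 − 208.997794 = 86.866906

B0=86.8669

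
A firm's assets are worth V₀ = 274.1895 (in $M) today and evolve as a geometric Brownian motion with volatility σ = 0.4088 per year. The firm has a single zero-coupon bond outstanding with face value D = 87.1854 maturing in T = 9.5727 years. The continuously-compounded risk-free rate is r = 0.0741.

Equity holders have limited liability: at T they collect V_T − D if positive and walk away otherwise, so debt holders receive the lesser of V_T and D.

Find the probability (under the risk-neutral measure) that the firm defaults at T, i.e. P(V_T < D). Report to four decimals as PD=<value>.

PD=0.2021

d₁ = [ln(V₀/D) + (r + σ²/2)T] / (σ√T)
   = [ln(274.1895/87.1854) + (0.0741 + 0.5·0.4088²)·9.5727] / (0.4088·√9.5727)
   = [1.145783 + 1.509220] / 1.264818 = 2.099118
d₂ = d₁ − σ√T = 2.099118 − 1.264818 = 0.834299
risk-neutral PD = N(−d₂) = N(-0.834299) = 0.202056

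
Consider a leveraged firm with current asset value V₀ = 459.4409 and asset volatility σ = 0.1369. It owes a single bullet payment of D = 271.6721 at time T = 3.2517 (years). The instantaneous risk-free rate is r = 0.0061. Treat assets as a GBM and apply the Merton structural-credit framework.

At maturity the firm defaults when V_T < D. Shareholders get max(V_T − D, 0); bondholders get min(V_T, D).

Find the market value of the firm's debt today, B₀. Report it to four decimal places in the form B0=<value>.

B0=265.9273

d₁ = [ln(V₀/D) + (r + σ²/2)T] / (σ√T)
   = [ln(459.4409/271.6721) + (0.0061 + 0.5·0.1369²)·3.2517] / (0.1369·√3.2517)
   = [0.525414 + 0.050306] / 0.246865 = 2.332133
d₂ = d₁ − σ√T = 2.332133 − 0.246865 = 2.085268
N(d₁) = 0.990153,  N(d₂) = 0.981478,  e^(−rT) = 0.980360
E₀ = V₀·N(d₁) − D·e^(−rT)·N(d₂)
   = 459.4409·0.990153 − 271.6721·0.980360·0.981478 = 193.513589
B₀ = V₀ − E₀ = 459.4409 − 193.513589 = 265.927311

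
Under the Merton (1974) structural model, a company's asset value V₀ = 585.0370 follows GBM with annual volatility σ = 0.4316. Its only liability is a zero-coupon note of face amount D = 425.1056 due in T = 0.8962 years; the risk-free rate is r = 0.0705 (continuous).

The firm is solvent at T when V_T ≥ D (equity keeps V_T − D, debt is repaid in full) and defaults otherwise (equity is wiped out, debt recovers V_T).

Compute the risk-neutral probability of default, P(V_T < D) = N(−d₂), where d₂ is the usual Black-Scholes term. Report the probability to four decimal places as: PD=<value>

PD=0.2321

d₁ = [ln(V₀/D) + (r + σ²/2)T] / (σ√T)
   = [ln(585.0370/425.1056) + (0.0705 + 0.5·0.4316²)·0.8962] / (0.4316·√0.8962)
   = [0.319337 + 0.146654] / 0.408586 = 1.140496
d₂ = d₁ − σ√T = 1.140496 − 0.408586 = 0.731909
risk-neutral PD = N(−d₂) = N(-0.731909) = 0.232112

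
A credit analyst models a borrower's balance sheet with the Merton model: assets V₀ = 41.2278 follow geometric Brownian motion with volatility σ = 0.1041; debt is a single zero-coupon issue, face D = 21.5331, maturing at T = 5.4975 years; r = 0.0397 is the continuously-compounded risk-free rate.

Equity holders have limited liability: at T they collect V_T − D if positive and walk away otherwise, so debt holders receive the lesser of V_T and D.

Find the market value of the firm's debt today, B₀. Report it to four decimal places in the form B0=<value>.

B0=17.3107

d₁ = [ln(V₀/D) + (r + σ²/2)T] / (σ√T)
   = [ln(41.2278/21.5331) + (0.0397 + 0.5·0.1041²)·5.4975] / (0.1041·√5.4975)
   = [0.649521 + 0.248038] / 0.244081 = 3.677309
d₂ = d₁ − σ√T = 3.677309 − 0.244081 = 3.433228
N(d₁) = 0.999882,  N(d₂) = 0.999702,  e^(−rT) = 0.803924
E₀ = V₀·N(d₁) − D·e^(−rT)·N(d₂)
   = 41.2278·0.999882 − 21.5331·0.803924·0.999702 = 23.917131
B₀ = V₀ − E₀ = 41.2278 − 23.917131 = 17.310669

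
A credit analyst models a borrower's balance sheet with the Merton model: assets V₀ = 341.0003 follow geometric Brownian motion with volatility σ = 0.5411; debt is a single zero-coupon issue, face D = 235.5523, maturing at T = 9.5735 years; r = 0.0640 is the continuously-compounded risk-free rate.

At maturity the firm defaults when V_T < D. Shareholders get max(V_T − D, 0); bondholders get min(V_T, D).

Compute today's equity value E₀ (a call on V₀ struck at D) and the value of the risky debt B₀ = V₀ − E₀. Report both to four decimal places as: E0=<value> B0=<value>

d₁ = [ln(V₀/D) + (r + σ²/2)T] / (σ√T)
   = [ln(341.0003/235.5523) + (0.0640 + 0.5·0.5411²)·9.5735] / (0.5411·√9.5735)
   = [0.369950 + 2.014213] / 1.674221 = 1.424043
d₂ = d₁ − σ√T = 1.424043 − 1.674221 = -0.250179
N(d₁) = 0.922783,  N(d₂) = 0.401225,  e^(−rT) = 0.541884
E₀ = V₀·N(d₁) − D·e^(−rT)·N(d₂)
   = 341.0003·0.922783 − 235.5523·0.541884·0.401225 = 263.456182
B₀ = V₀ − E₀ = 341.0003 − 263.456182 = 77.544118

E0=263.4562 B0=77.5441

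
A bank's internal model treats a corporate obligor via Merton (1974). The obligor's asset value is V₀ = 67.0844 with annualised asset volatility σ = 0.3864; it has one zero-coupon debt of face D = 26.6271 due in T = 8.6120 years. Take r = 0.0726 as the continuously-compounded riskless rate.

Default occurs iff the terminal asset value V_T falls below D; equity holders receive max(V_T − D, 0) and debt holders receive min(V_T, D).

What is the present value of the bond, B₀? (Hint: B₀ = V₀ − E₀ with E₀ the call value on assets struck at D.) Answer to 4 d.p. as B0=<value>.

d₁ = [ln(V₀/D) + (r + σ²/2)T] / (σ√T)
   = [ln(67.0844/26.6271) + (0.0726 + 0.5·0.3864²)·8.6120] / (0.3864·√8.6120)
   = [0.924022 + 1.268138] / 1.133938 = 1.933229
d₂ = d₁ − σ√T = 1.933229 − 1.133938 = 0.799291
N(d₁) = 0.973396,  N(d₂) = 0.787939,  e^(−rT) = 0.535138
E₀ = V₀·N(d₁) − D·e^(−rT)·N(d₂)
   = 67.0844·0.973396 − 26.6271·0.535138·0.787939 = 54.072210
B₀ = V₀ − E₀ = 67.0844 − 54.072210 = 13.012190

B0=13.0122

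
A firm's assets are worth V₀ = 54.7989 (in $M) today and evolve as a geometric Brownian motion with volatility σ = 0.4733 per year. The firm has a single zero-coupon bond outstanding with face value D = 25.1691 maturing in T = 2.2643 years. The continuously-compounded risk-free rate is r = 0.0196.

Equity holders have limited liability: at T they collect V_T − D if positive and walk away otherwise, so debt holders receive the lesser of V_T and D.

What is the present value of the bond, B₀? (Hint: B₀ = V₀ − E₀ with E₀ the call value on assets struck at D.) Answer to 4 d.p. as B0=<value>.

d₁ = [ln(V₀/D) + (r + σ²/2)T] / (σ√T)
   = [ln(54.7989/25.1691) + (0.0196 + 0.5·0.4733²)·2.2643] / (0.4733·√2.2643)
   = [0.778053 + 0.297996] / 0.712202 = 1.510876
d₂ = d₁ − σ√T = 1.510876 − 0.712202 = 0.798673
N(d₁) = 0.934590,  N(d₂) = 0.787760,  e^(−rT) = 0.956590
E₀ = V₀·N(d₁) − D·e^(−rT)·N(d₂)
   = 54.7989·0.934590 − 25.1691·0.956590·0.787760 = 32.247986
B₀ = V₀ − E₀ = 54.7989 − 32.247986 = 22.550914

B0=22.5509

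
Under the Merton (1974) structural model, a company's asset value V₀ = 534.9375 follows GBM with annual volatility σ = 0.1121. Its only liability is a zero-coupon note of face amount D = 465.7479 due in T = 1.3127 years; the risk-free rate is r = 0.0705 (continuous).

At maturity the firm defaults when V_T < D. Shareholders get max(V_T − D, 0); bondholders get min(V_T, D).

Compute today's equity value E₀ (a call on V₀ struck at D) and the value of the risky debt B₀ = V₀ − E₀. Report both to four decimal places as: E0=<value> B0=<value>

d₁ = [ln(V₀/D) + (r + σ²/2)T] / (σ√T)
   = [ln(534.9375/465.7479) + (0.0705 + 0.5·0.1121²)·1.3127] / (0.1121·√1.3127)
   = [0.138505 + 0.100793] / 0.128436 = 1.863168
d₂ = d₁ − σ√T = 1.863168 − 0.128436 = 1.734732
N(d₁) = 0.968781,  N(d₂) = 0.958606,  e^(−rT) = 0.911608
E₀ = V₀·N(d₁) − D·e^(−rT)·N(d₂)
   = 534.9375·0.968781 − 465.7479·0.911608·0.958606 = 111.232786
B₀ = V₀ − E₀ = 534.9375 − 111.232786 = 423.704714

E0=111.2328 B0=423.7047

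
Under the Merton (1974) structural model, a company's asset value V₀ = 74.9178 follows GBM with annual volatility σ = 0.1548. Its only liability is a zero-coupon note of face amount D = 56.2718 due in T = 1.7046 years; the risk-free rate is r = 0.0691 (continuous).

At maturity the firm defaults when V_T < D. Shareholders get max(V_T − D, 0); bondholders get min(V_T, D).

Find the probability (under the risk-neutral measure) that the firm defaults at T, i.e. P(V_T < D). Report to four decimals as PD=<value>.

d₁ = [ln(V₀/D) + (r + σ²/2)T] / (σ√T)
   = [ln(74.9178/56.2718) + (0.0691 + 0.5·0.1548²)·1.7046] / (0.1548·√1.7046)
   = [0.286198 + 0.138212] / 0.202107 = 2.099921
d₂ = d₁ − σ√T = 2.099921 − 0.202107 = 1.897814
risk-neutral PD = N(−d₂) = N(-1.897814) = 0.028860

PD=0.0289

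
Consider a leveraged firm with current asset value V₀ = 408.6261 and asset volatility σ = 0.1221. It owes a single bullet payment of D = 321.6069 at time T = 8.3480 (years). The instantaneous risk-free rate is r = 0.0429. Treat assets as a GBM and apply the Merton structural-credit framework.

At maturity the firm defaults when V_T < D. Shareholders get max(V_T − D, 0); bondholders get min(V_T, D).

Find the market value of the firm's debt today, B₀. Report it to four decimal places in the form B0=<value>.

B0=222.8364

d₁ = [ln(V₀/D) + (r + σ²/2)T] / (σ√T)
   = [ln(408.6261/321.6069) + (0.0429 + 0.5·0.1221²)·8.3480] / (0.1221·√8.3480)
   = [0.239471 + 0.420357] / 0.352782 = 1.870353
d₂ = d₁ − σ√T = 1.870353 − 0.352782 = 1.517570
N(d₁) = 0.969283,  N(d₂) = 0.935439,  e^(−rT) = 0.698983
E₀ = V₀·N(d₁) − D·e^(−rT)·N(d₂)
   = 408.6261·0.969283 − 321.6069·0.698983·0.935439 = 185.789726
B₀ = V₀ − E₀ = 408.6261 − 185.789726 = 222.836374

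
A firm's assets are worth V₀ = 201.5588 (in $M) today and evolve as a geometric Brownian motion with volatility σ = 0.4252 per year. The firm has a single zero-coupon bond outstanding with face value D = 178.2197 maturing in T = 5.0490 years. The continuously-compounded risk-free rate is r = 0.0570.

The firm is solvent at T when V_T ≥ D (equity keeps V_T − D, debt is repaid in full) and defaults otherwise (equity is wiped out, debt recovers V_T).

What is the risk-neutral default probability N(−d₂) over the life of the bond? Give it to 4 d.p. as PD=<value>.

PD=0.5190

d₁ = [ln(V₀/D) + (r + σ²/2)T] / (σ√T)
   = [ln(201.5588/178.2197) + (0.0570 + 0.5·0.4252²)·5.0490] / (0.4252·√5.0490)
   = [0.123064 + 0.744210] / 0.955424 = 0.907738
d₂ = d₁ − σ√T = 0.907738 − 0.955424 = -0.047686
risk-neutral PD = N(−d₂) = N(0.047686) = 0.519017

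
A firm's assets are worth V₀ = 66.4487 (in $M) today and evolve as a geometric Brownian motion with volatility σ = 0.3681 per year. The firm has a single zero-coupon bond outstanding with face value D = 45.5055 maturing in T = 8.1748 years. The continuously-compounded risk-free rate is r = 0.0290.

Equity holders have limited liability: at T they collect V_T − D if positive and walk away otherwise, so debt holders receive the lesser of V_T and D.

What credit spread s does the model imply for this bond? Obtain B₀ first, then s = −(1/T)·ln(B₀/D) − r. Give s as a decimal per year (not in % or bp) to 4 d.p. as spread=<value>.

d₁ = [ln(V₀/D) + (r + σ²/2)T] / (σ√T)
   = [ln(66.4487/45.5055) + (0.0290 + 0.5·0.3681²)·8.1748] / (0.3681·√8.1748)
   = [0.378597 + 0.790902] / 1.052457 = 1.111208
d₂ = d₁ − σ√T = 1.111208 − 1.052457 = 0.058751
N(d₁) = 0.866761,  N(d₂) = 0.523425,  e^(−rT) = 0.788937
E₀ = V₀·N(d₁) − D·e^(−rT)·N(d₂)
   = 66.4487·0.866761 − 45.5055·0.788937·0.523425 = 38.803664
B₀ = V₀ − E₀ = 66.4487 − 38.803664 = 27.645036
spread = −(1/T)·ln(B₀/D) − r = −(1/8.1748)·ln(27.645036/45.5055) − 0.0290 = 0.03196626

spread=0.0320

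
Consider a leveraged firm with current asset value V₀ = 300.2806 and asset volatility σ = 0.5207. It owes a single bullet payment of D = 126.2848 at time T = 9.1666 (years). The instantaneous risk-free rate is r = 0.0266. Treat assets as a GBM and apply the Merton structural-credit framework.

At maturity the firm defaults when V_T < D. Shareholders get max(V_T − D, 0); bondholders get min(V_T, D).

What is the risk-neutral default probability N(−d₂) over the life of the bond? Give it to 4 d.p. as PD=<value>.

d₁ = [ln(V₀/D) + (r + σ²/2)T] / (σ√T)
   = [ln(300.2806/126.2848) + (0.0266 + 0.5·0.5207²)·9.1666] / (0.5207·√9.1666)
   = [0.866178 + 1.486495] / 1.576492 = 1.492347
d₂ = d₁ − σ√T = 1.492347 − 1.576492 = -0.084145
risk-neutral PD = N(−d₂) = N(0.084145) = 0.533529

PD=0.5335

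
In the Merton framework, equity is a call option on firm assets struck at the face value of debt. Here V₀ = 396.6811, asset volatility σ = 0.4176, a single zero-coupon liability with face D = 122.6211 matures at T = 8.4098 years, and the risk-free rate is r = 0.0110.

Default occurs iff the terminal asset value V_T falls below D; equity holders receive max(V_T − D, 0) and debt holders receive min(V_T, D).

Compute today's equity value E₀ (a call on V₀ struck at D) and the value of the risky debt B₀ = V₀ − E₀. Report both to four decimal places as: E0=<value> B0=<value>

d₁ = [ln(V₀/D) + (r + σ²/2)T] / (σ√T)
   = [ln(396.6811/122.6211) + (0.0110 + 0.5·0.4176²)·8.4098] / (0.4176·√8.4098)
   = [1.174034 + 0.825799] / 1.211026 = 1.651355
d₂ = d₁ − σ√T = 1.651355 − 1.211026 = 0.440329
N(d₁) = 0.950667,  N(d₂) = 0.670151,  e^(−rT) = 0.911642
E₀ = V₀·N(d₁) − D·e^(−rT)·N(d₂)
   = 396.6811·0.950667 − 122.6211·0.911642·0.670151 = 302.197768
B₀ = V₀ − E₀ = 396.6811 − 302.197768 = 94.483332

E0=302.1978 B0=94.4833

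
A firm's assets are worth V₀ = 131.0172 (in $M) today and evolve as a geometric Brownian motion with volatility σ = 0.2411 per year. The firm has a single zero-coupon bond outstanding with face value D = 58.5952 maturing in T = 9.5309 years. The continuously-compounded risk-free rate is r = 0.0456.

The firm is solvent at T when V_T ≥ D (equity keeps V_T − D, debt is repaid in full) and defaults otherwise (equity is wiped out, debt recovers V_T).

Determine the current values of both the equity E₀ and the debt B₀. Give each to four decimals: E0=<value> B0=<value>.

E0=94.0680 B0=36.9492

d₁ = [ln(V₀/D) + (r + σ²/2)T] / (σ√T)
   = [ln(131.0172/58.5952) + (0.0456 + 0.5·0.2411²)·9.5309] / (0.2411·√9.5309)
   = [0.804676 + 0.711621] / 0.744328 = 2.037136
d₂ = d₁ − σ√T = 2.037136 − 0.744328 = 1.292808
N(d₁) = 0.979182,  N(d₂) = 0.901961,  e^(−rT) = 0.647518
E₀ = V₀·N(d₁) − D·e^(−rT)·N(d₂)
   = 131.0172·0.979182 − 58.5952·0.647518·0.901961 = 94.067951
B₀ = V₀ − E₀ = 131.0172 − 94.067951 = 36.949249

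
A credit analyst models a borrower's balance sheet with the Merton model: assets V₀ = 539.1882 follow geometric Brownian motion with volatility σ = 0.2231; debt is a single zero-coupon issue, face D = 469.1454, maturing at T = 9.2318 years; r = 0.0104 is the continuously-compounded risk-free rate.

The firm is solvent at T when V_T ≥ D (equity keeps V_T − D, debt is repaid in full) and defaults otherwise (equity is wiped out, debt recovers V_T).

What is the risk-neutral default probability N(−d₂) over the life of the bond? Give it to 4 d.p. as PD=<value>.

d₁ = [ln(V₀/D) + (r + σ²/2)T] / (σ√T)
   = [ln(539.1882/469.1454) + (0.0104 + 0.5·0.2231²)·9.2318] / (0.2231·√9.2318)
   = [0.139152 + 0.325761] / 0.677864 = 0.685849
d₂ = d₁ − σ√T = 0.685849 − 0.677864 = 0.007985
risk-neutral PD = N(−d₂) = N(-0.007985) = 0.496815

PD=0.4968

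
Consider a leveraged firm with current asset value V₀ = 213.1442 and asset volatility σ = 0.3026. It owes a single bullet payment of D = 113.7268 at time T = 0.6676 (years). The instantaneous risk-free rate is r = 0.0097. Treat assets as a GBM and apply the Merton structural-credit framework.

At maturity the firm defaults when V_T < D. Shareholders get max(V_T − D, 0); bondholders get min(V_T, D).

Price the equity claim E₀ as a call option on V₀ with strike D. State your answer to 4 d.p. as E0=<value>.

E0=100.2135

d₁ = [ln(V₀/D) + (r + σ²/2)T] / (σ√T)
   = [ln(213.1442/113.7268) + (0.0097 + 0.5·0.3026²)·0.6676] / (0.3026·√0.6676)
   = [0.628170 + 0.037041] / 0.247245 = 2.690494
d₂ = d₁ − σ√T = 2.690494 − 0.247245 = 2.443249
N(d₁) = 0.996433,  N(d₂) = 0.992722,  e^(−rT) = 0.993545
E₀ = V₀·N(d₁) − D·e^(−rT)·N(d₂)
   = 213.1442·0.996433 − 113.7268·0.993545·0.992722 = 100.213474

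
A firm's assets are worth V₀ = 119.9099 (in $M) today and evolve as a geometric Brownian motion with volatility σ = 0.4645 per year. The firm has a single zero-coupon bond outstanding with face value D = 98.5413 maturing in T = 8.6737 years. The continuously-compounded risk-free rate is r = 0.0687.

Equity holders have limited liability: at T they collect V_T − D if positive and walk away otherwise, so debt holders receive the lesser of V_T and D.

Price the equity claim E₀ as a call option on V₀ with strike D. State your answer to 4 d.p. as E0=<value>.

d₁ = [ln(V₀/D) + (r + σ²/2)T] / (σ√T)
   = [ln(119.9099/98.5413) + (0.0687 + 0.5·0.4645²)·8.6737] / (0.4645·√8.6737)
   = [0.196265 + 1.531603] / 1.368006 = 1.263056
d₂ = d₁ − σ√T = 1.263056 − 1.368006 = -0.104950
N(d₁) = 0.896715,  N(d₂) = 0.458208,  e^(−rT) = 0.551076
E₀ = V₀·N(d₁) − D·e^(−rT)·N(d₂)
   = 119.9099·0.896715 − 98.5413·0.551076·0.458208 = 82.642676

E0=82.6427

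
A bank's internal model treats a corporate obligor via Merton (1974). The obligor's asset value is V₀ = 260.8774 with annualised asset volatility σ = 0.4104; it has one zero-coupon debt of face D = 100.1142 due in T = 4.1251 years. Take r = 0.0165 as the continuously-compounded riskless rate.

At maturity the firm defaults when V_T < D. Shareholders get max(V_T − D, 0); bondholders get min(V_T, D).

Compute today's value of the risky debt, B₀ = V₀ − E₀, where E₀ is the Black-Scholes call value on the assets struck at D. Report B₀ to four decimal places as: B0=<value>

d₁ = [ln(V₀/D) + (r + σ²/2)T] / (σ√T)
   = [ln(260.8774/100.1142) + (0.0165 + 0.5·0.4104²)·4.1251] / (0.4104·√4.1251)
   = [0.957739 + 0.415456] / 0.833536 = 1.647432
d₂ = d₁ − σ√T = 1.647432 − 0.833536 = 0.813896
N(d₁) = 0.950265,  N(d₂) = 0.792148,  e^(−rT) = 0.934201
E₀ = V₀·N(d₁) − D·e^(−rT)·N(d₂)
   = 260.8774·0.950265 − 100.1142·0.934201·0.792148 = 173.815773
B₀ = V₀ − E₀ = 260.8774 − 173.815773 = 87.061627

B0=87.0616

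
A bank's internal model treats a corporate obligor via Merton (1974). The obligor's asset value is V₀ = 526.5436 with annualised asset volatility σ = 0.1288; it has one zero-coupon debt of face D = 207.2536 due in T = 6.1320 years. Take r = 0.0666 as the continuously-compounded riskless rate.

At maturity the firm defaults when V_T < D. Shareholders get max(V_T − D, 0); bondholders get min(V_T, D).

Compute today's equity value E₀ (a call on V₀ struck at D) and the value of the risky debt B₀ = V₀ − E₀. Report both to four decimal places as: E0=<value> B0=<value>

E0=388.7785 B0=137.7651

d₁ = [ln(V₀/D) + (r + σ²/2)T] / (σ√T)
   = [ln(526.5436/207.2536) + (0.0666 + 0.5·0.1288²)·6.1320] / (0.1288·√6.1320)
   = [0.932391 + 0.459254] / 0.318946 = 4.363266
d₂ = d₁ − σ√T = 4.363266 − 0.318946 = 4.044320
N(d₁) = 0.999994,  N(d₂) = 0.999974,  e^(−rT) = 0.664719
E₀ = V₀·N(d₁) − D·e^(−rT)·N(d₂)
   = 526.5436·0.999994 − 207.2536·0.664719·0.999974 = 388.778479
B₀ = V₀ − E₀ = 526.5436 − 388.778479 = 137.765121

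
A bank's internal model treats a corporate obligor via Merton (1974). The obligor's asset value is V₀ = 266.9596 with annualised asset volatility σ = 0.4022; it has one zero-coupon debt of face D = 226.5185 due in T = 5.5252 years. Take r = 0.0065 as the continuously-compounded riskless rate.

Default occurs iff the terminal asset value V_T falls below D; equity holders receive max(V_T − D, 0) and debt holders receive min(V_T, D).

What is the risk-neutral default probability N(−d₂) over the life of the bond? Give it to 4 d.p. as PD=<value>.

PD=0.6029

d₁ = [ln(V₀/D) + (r + σ²/2)T] / (σ√T)
   = [ln(266.9596/226.5185) + (0.0065 + 0.5·0.4022²)·5.5252] / (0.4022·√5.5252)
   = [0.164271 + 0.482805] / 0.945401 = 0.684446
d₂ = d₁ − σ√T = 0.684446 − 0.945401 = -0.260955
risk-neutral PD = N(−d₂) = N(0.260955) = 0.602936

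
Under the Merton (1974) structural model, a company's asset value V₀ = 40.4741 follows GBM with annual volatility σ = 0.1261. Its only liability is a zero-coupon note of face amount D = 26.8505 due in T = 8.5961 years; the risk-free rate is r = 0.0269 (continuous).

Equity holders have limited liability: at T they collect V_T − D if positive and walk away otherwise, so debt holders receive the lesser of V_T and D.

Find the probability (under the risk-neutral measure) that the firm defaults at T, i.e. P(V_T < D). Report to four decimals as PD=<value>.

d₁ = [ln(V₀/D) + (r + σ²/2)T] / (σ√T)
   = [ln(40.4741/26.8505) + (0.0269 + 0.5·0.1261²)·8.5961] / (0.1261·√8.5961)
   = [0.410378 + 0.299579] / 0.369714 = 1.920288
d₂ = d₁ − σ√T = 1.920288 − 0.369714 = 1.550574
risk-neutral PD = N(−d₂) = N(-1.550574) = 0.060502

PD=0.0605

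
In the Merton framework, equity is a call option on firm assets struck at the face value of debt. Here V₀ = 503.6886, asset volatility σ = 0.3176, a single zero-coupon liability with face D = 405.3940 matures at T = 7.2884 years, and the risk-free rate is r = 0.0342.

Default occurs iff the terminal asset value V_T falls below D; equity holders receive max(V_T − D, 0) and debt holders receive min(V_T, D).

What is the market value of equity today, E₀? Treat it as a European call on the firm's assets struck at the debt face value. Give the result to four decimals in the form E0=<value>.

E0=247.9283

d₁ = [ln(V₀/D) + (r + σ²/2)T] / (σ√T)
   = [ln(503.6886/405.3940) + (0.0342 + 0.5·0.3176²)·7.2884] / (0.3176·√7.2884)
   = [0.217099 + 0.616853] / 0.857426 = 0.972622
d₂ = d₁ − σ√T = 0.972622 − 0.857426 = 0.115197
N(d₁) = 0.834630,  N(d₂) = 0.545855,  e^(−rT) = 0.779375
E₀ = V₀·N(d₁) − D·e^(−rT)·N(d₂)
   = 503.6886·0.834630 − 405.3940·0.779375·0.545855 = 247.928275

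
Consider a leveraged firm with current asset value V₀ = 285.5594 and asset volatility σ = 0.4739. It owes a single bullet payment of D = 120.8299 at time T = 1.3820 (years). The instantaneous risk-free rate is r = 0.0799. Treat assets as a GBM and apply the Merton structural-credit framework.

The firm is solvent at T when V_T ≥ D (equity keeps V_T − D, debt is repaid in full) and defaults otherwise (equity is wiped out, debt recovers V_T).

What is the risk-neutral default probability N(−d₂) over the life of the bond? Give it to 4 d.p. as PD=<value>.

PD=0.0717

d₁ = [ln(V₀/D) + (r + σ²/2)T] / (σ√T)
   = [ln(285.5594/120.8299) + (0.0799 + 0.5·0.4739²)·1.3820] / (0.4739·√1.3820)
   = [0.860066 + 0.265607] / 0.557110 = 2.020560
d₂ = d₁ − σ√T = 2.020560 − 0.557110 = 1.463450
risk-neutral PD = N(−d₂) = N(-1.463450) = 0.071672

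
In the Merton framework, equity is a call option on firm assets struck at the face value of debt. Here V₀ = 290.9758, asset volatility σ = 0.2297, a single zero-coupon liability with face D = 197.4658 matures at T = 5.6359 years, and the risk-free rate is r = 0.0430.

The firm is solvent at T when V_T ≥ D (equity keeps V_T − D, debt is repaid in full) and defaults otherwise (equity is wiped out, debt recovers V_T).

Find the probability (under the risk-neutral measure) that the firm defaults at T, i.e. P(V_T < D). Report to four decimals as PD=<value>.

PD=0.1887

d₁ = [ln(V₀/D) + (r + σ²/2)T] / (σ√T)
   = [ln(290.9758/197.4658) + (0.0430 + 0.5·0.2297²)·5.6359] / (0.2297·√5.6359)
   = [0.387675 + 0.391025] / 0.545309 = 1.427997
d₂ = d₁ − σ√T = 1.427997 − 0.545309 = 0.882688
risk-neutral PD = N(−d₂) = N(-0.882688) = 0.188703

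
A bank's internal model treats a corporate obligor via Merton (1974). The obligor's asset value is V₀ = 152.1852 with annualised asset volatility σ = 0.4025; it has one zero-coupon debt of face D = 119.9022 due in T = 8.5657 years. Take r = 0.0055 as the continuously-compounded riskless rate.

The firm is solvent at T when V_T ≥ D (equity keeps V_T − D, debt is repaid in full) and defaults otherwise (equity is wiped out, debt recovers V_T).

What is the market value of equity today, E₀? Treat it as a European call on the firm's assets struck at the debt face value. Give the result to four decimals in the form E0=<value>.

d₁ = [ln(V₀/D) + (r + σ²/2)T] / (σ√T)
   = [ln(152.1852/119.9022) + (0.0055 + 0.5·0.4025²)·8.5657] / (0.4025·√8.5657)
   = [0.238422 + 0.740960] / 1.178005 = 0.831390
d₂ = d₁ − σ√T = 0.831390 − 1.178005 = -0.346616
N(d₁) = 0.797123,  N(d₂) = 0.364440,  e^(−rT) = 0.953981
E₀ = V₀·N(d₁) − D·e^(−rT)·N(d₂)
   = 152.1852·0.797123 − 119.9022·0.953981·0.364440 = 79.624096

E0=79.6241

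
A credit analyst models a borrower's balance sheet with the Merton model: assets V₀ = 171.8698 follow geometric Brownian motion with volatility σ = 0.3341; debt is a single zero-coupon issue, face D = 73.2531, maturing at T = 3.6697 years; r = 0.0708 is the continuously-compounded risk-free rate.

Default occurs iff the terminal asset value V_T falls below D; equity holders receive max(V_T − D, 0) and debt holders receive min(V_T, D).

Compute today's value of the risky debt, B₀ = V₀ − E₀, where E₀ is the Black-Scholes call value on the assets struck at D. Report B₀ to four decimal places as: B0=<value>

B0=55.4826

d₁ = [ln(V₀/D) + (r + σ²/2)T] / (σ√T)
   = [ln(171.8698/73.2531) + (0.0708 + 0.5·0.3341²)·3.6697] / (0.3341·√3.6697)
   = [0.852817 + 0.464626] / 0.640017 = 2.058448
d₂ = d₁ − σ√T = 2.058448 − 0.640017 = 1.418431
N(d₁) = 0.980226,  N(d₂) = 0.921967,  e^(−rT) = 0.771194
E₀ = V₀·N(d₁) − D·e^(−rT)·N(d₂)
   = 171.8698·0.980226 − 73.2531·0.771194·0.921967 = 116.387181
B₀ = V₀ − E₀ = 171.8698 − 116.387181 = 55.482619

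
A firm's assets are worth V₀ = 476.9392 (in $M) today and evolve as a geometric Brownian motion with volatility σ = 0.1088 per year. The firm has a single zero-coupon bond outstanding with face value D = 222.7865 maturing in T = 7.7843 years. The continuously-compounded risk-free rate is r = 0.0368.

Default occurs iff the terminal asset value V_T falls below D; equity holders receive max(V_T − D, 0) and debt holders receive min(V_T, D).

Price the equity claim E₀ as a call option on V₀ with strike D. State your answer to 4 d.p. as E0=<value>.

E0=309.6514

d₁ = [ln(V₀/D) + (r + σ²/2)T] / (σ√T)
   = [ln(476.9392/222.7865) + (0.0368 + 0.5·0.1088²)·7.7843] / (0.1088·√7.7843)
   = [0.761175 + 0.332535] / 0.303556 = 3.602995
d₂ = d₁ − σ√T = 3.602995 − 0.303556 = 3.299439
N(d₁) = 0.999843,  N(d₂) = 0.999516,  e^(−rT) = 0.750915
E₀ = V₀·N(d₁) − D·e^(−rT)·N(d₂)
   = 476.9392·0.999843 − 222.7865·0.750915·0.999516 = 309.651399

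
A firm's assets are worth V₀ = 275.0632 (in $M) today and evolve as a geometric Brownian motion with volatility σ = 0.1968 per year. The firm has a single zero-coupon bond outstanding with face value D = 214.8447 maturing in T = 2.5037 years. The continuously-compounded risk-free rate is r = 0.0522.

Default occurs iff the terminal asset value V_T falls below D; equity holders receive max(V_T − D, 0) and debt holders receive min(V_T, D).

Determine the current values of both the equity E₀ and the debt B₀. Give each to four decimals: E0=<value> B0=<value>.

d₁ = [ln(V₀/D) + (r + σ²/2)T] / (σ√T)
   = [ln(275.0632/214.8447) + (0.0522 + 0.5·0.1968²)·2.5037] / (0.1968·√2.5037)
   = [0.247085 + 0.179178] / 0.311398 = 1.368868
d₂ = d₁ − σ√T = 1.368868 − 0.311398 = 1.057469
N(d₁) = 0.914480,  N(d₂) = 0.854851,  e^(−rT) = 0.877487
E₀ = V₀·N(d₁) − D·e^(−rT)·N(d₂)
   = 275.0632·0.914480 − 214.8447·0.877487·0.854851 = 90.380209
B₀ = V₀ − E₀ = 275.0632 − 90.380209 = 184.682991

E0=90.3802 B0=184.6830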